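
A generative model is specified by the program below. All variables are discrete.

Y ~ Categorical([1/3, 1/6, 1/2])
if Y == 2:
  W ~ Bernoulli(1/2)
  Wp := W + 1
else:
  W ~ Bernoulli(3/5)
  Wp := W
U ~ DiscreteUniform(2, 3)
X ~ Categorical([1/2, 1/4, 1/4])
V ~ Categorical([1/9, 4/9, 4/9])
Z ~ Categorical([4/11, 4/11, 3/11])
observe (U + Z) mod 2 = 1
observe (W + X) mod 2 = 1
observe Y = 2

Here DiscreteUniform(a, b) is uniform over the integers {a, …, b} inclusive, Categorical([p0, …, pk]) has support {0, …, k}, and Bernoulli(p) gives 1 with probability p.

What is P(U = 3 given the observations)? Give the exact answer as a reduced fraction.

P(U = 3 | obs) = 7/11

Enumerate traces; 27 have nonzero weight after conditioning:
  (Y=2, W=0, U=2, X=1, V=0, Z=1) weight 1/792
  (Y=2, W=0, U=2, X=1, V=1, Z=1) weight 1/198
  (Y=2, W=0, U=2, X=1, V=2, Z=1) weight 1/198
  (Y=2, W=0, U=3, X=1, V=0, Z=0) weight 1/792
  (Y=2, W=0, U=3, X=1, V=0, Z=2) weight 1/1056
  (Y=2, W=0, U=3, X=1, V=1, Z=0) weight 1/198
  (Y=2, W=0, U=3, X=1, V=1, Z=2) weight 1/264
  (Y=2, W=0, U=3, X=1, V=2, Z=0) weight 1/198
  … 19 more
Group by U:
  weight(U=2) = 1/22
  weight(U=3) = 7/88
Total weight = 1/22 + 7/88 = 1/8
P(U=2 | obs) = 1/22 / 1/8 = 4/11
P(U=3 | obs) = 7/88 / 1/8 = 7/11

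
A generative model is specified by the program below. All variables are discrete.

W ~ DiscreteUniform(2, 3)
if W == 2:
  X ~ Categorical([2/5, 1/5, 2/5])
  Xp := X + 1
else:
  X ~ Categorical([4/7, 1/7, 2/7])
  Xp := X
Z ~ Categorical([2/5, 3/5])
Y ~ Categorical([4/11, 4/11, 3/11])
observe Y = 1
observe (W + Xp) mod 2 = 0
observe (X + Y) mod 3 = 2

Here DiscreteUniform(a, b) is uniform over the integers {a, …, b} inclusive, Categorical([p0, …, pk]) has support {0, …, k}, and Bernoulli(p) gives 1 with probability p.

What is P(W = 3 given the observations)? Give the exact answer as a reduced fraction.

P(W = 3 | obs) = 5/12

Enumerate traces; 4 have nonzero weight after conditioning:
  (W=2, X=1, Z=0, Y=1) weight 4/275
  (W=2, X=1, Z=1, Y=1) weight 6/275
  (W=3, X=1, Z=0, Y=1) weight 4/385
  (W=3, X=1, Z=1, Y=1) weight 6/385
Group by W:
  weight(W=2) = 2/55
  weight(W=3) = 2/77
Total weight = 2/55 + 2/77 = 24/385
P(W=2 | obs) = 2/55 / 24/385 = 7/12
P(W=3 | obs) = 2/77 / 24/385 = 5/12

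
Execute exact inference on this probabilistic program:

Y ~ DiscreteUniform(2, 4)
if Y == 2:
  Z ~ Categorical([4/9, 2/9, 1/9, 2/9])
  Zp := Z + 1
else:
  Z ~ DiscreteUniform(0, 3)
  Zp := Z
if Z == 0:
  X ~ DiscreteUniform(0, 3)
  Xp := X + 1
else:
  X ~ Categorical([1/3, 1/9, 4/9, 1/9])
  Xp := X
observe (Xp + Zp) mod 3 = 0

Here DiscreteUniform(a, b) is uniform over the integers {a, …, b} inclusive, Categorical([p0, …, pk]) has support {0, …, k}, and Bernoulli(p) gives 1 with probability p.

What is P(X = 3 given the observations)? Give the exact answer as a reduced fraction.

Enumerate traces; 15 have nonzero weight after conditioning:
  (Y=2, Z=0, X=1) weight 1/27
  (Y=2, Z=1, X=1) weight 2/243
  (Y=2, Z=2, X=0) weight 1/81
  (Y=2, Z=2, X=3) weight 1/243
  (Y=2, Z=3, X=2) weight 8/243
  (Y=3, Z=0, X=2) weight 1/48
  (Y=3, Z=1, X=2) weight 1/27
  (Y=3, Z=2, X=1) weight 1/108
  … 7 more
Group by X:
  weight(X=0) = 11/162
  weight(X=1) = 31/486
  weight(X=2) = 289/1944
  weight(X=3) = 11/486
Total weight = 11/162 + 31/486 + 289/1944 + 11/486 = 589/1944
P(X=0 | obs) = 11/162 / 589/1944 = 132/589
P(X=1 | obs) = 31/486 / 589/1944 = 4/19
P(X=2 | obs) = 289/1944 / 589/1944 = 289/589
P(X=3 | obs) = 11/486 / 589/1944 = 44/589

P(X = 3 | obs) = 44/589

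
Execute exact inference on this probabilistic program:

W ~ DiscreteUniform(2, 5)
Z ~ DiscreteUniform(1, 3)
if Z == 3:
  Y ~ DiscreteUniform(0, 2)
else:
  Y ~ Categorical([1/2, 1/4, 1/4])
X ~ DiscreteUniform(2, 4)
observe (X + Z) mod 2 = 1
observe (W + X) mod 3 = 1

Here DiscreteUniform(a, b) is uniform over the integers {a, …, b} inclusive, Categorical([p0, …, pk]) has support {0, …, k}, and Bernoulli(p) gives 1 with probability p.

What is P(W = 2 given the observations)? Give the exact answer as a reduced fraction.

P(W = 2 | obs) = 2/7

Enumerate traces; 21 have nonzero weight after conditioning:
  (W=2, Z=1, Y=0, X=2) weight 1/72
  (W=2, Z=1, Y=1, X=2) weight 1/144
  (W=2, Z=1, Y=2, X=2) weight 1/144
  (W=2, Z=3, Y=0, X=2) weight 1/108
  (W=2, Z=3, Y=1, X=2) weight 1/108
  (W=2, Z=3, Y=2, X=2) weight 1/108
  (W=3, Z=1, Y=0, X=4) weight 1/72
  (W=3, Z=1, Y=1, X=4) weight 1/144
  (W=4, Z=2, Y=0, X=3) weight 1/72
  (W=5, Z=1, Y=0, X=2) weight 1/72
  … 11 more
Group by W:
  weight(W=2) = 1/18
  weight(W=3) = 1/18
  weight(W=4) = 1/36
  weight(W=5) = 1/18
Total weight = 1/18 + 1/18 + 1/36 + 1/18 = 7/36
P(W=2 | obs) = 1/18 / 7/36 = 2/7
P(W=3 | obs) = 1/18 / 7/36 = 2/7
P(W=4 | obs) = 1/36 / 7/36 = 1/7
P(W=5 | obs) = 1/18 / 7/36 = 2/7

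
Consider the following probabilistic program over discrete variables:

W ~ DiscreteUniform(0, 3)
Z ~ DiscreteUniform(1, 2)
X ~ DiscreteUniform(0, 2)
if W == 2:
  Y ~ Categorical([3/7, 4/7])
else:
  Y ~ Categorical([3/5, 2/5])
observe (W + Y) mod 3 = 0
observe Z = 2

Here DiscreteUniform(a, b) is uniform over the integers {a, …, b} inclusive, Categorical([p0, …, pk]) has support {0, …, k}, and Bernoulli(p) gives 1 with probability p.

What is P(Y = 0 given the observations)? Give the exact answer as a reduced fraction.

P(Y = 0 | obs) = 21/31

Enumerate traces; 9 have nonzero weight after conditioning:
  (W=0, Z=2, X=0, Y=0) weight 1/40
  (W=0, Z=2, X=1, Y=0) weight 1/40
  (W=0, Z=2, X=2, Y=0) weight 1/40
  (W=2, Z=2, X=0, Y=1) weight 1/42
  (W=2, Z=2, X=1, Y=1) weight 1/42
  (W=2, Z=2, X=2, Y=1) weight 1/42
  (W=3, Z=2, X=0, Y=0) weight 1/40
  (W=3, Z=2, X=1, Y=0) weight 1/40
  … 1 more
Group by Y:
  weight(Y=0) = 3/20
  weight(Y=1) = 1/14
Total weight = 3/20 + 1/14 = 31/140
P(Y=0 | obs) = 3/20 / 31/140 = 21/31
P(Y=1 | obs) = 1/14 / 31/140 = 10/31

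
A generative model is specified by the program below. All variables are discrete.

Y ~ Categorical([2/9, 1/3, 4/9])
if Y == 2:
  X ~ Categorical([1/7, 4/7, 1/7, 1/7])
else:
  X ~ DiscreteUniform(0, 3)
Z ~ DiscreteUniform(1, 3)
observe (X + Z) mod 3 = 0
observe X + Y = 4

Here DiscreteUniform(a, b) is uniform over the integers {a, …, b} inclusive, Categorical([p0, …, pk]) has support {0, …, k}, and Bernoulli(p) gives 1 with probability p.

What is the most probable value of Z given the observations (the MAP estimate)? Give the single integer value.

Enumerate traces; 2 have nonzero weight after conditioning:
  (Y=1, X=3, Z=3) weight 1/36
  (Y=2, X=2, Z=1) weight 4/189
Group by Z:
  weight(Z=1) = 4/189
  weight(Z=3) = 1/36
Total weight = 4/189 + 1/36 = 37/756
P(Z=1 | obs) = 4/189 / 37/756 = 16/37
P(Z=3 | obs) = 1/36 / 37/756 = 21/37
argmax = 3

argmax_v P(Z = v | obs) = 3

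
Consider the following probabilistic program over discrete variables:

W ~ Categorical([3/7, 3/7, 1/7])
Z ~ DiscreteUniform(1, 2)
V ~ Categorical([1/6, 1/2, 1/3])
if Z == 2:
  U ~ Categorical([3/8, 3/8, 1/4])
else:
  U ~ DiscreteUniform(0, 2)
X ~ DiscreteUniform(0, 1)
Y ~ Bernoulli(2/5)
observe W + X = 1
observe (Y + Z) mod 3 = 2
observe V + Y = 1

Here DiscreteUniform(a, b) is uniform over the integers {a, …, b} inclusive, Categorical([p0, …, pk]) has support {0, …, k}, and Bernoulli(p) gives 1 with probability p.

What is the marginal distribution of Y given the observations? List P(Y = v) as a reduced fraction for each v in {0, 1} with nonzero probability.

P(Y=0) = 9/11, P(Y=1) = 2/11

Enumerate traces; 12 have nonzero weight after conditioning:
  (W=0, Z=1, V=0, U=0, X=1, Y=1) weight 1/420
  (W=0, Z=1, V=0, U=1, X=1, Y=1) weight 1/420
  (W=0, Z=1, V=0, U=2, X=1, Y=1) weight 1/420
  (W=0, Z=2, V=1, U=0, X=1, Y=0) weight 27/2240
  (W=0, Z=2, V=1, U=1, X=1, Y=0) weight 27/2240
  (W=0, Z=2, V=1, U=2, X=1, Y=0) weight 9/1120
  (W=1, Z=1, V=0, U=0, X=0, Y=1) weight 1/420
  (W=1, Z=1, V=0, U=1, X=0, Y=1) weight 1/420
  … 4 more
Group by Y:
  weight(Y=0) = 9/140
  weight(Y=1) = 1/70
Total weight = 9/140 + 1/70 = 11/140
P(Y=0 | obs) = 9/140 / 11/140 = 9/11
P(Y=1 | obs) = 1/70 / 11/140 = 2/11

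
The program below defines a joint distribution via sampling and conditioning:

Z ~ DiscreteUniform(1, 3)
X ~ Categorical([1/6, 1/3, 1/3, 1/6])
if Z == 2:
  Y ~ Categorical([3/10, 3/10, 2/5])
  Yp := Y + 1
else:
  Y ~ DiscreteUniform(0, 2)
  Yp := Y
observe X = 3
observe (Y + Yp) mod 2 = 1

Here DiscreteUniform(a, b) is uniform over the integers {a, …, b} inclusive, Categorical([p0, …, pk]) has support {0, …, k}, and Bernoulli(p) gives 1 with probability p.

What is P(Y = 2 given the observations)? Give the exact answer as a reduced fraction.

P(Y = 2 | obs) = 2/5

Enumerate traces; 3 have nonzero weight after conditioning:
  (Z=2, X=3, Y=0) weight 1/60
  (Z=2, X=3, Y=1) weight 1/60
  (Z=2, X=3, Y=2) weight 1/45
Group by Y:
  weight(Y=0) = 1/60
  weight(Y=1) = 1/60
  weight(Y=2) = 1/45
Total weight = 1/60 + 1/60 + 1/45 = 1/18
P(Y=0 | obs) = 1/60 / 1/18 = 3/10
P(Y=1 | obs) = 1/60 / 1/18 = 3/10
P(Y=2 | obs) = 1/45 / 1/18 = 2/5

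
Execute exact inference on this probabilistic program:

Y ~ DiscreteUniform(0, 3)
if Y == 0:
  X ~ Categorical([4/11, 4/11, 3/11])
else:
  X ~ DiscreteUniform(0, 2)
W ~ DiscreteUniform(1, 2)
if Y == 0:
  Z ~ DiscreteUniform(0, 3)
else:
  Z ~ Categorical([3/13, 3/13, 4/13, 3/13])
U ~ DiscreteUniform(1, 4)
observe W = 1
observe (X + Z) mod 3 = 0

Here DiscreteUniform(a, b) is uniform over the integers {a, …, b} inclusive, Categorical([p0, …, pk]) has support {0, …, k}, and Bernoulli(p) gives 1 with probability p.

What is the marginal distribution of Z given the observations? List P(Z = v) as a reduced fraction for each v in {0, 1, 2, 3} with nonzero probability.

Enumerate traces; 64 have nonzero weight after conditioning:
  (Y=0, X=0, W=1, Z=0, U=1) weight 1/352
  (Y=0, X=0, W=1, Z=0, U=2) weight 1/352
  (Y=0, X=0, W=1, Z=0, U=3) weight 1/352
  (Y=0, X=0, W=1, Z=0, U=4) weight 1/352
  (Y=0, X=0, W=1, Z=3, U=1) weight 1/352
  (Y=0, X=0, W=1, Z=3, U=2) weight 1/352
  (Y=0, X=0, W=1, Z=3, U=3) weight 1/352
  (Y=0, X=0, W=1, Z=3, U=4) weight 1/352
  (Y=0, X=1, W=1, Z=2, U=1) weight 1/352
  (Y=0, X=2, W=1, Z=1, U=1) weight 3/1408
  … 54 more
Group by Z:
  weight(Z=0) = 23/572
  weight(Z=1) = 171/4576
  weight(Z=2) = 57/1144
  weight(Z=3) = 23/572
Total weight = 23/572 + 171/4576 + 57/1144 + 23/572 = 59/352
P(Z=0 | obs) = 23/572 / 59/352 = 184/767
P(Z=1 | obs) = 171/4576 / 59/352 = 171/767
P(Z=2 | obs) = 57/1144 / 59/352 = 228/767
P(Z=3 | obs) = 23/572 / 59/352 = 184/767

P(Z=0) = 184/767, P(Z=1) = 171/767, P(Z=2) = 228/767, P(Z=3) = 184/767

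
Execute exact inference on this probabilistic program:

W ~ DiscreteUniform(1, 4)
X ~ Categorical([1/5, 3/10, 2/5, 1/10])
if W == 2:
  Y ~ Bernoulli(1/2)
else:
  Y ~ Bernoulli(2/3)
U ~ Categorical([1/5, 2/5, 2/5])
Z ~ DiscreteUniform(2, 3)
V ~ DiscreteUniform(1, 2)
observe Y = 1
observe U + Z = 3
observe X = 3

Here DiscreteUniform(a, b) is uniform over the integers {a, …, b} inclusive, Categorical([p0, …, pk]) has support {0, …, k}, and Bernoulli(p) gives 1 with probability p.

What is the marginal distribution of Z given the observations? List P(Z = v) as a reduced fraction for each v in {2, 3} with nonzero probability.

P(Z=2) = 2/3, P(Z=3) = 1/3

Enumerate traces; 16 have nonzero weight after conditioning:
  (W=1, X=3, Y=1, U=0, Z=3, V=1) weight 1/1200
  (W=1, X=3, Y=1, U=0, Z=3, V=2) weight 1/1200
  (W=1, X=3, Y=1, U=1, Z=2, V=1) weight 1/600
  (W=1, X=3, Y=1, U=1, Z=2, V=2) weight 1/600
  (W=2, X=3, Y=1, U=0, Z=3, V=1) weight 1/1600
  (W=2, X=3, Y=1, U=0, Z=3, V=2) weight 1/1600
  (W=2, X=3, Y=1, U=1, Z=2, V=1) weight 1/800
  (W=2, X=3, Y=1, U=1, Z=2, V=2) weight 1/800
  … 8 more
Group by Z:
  weight(Z=2) = 1/80
  weight(Z=3) = 1/160
Total weight = 1/80 + 1/160 = 3/160
P(Z=2 | obs) = 1/80 / 3/160 = 2/3
P(Z=3 | obs) = 1/160 / 3/160 = 1/3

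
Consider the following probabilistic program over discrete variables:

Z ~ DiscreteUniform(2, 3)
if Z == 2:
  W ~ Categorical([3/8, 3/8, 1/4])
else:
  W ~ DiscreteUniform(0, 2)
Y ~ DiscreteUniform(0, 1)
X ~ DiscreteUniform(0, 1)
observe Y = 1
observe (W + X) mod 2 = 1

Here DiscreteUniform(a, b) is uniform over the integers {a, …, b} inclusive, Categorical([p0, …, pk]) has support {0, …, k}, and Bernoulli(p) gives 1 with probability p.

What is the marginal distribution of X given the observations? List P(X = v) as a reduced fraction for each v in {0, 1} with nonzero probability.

P(X=0) = 17/48, P(X=1) = 31/48

Enumerate traces; 6 have nonzero weight after conditioning:
  (Z=2, W=0, Y=1, X=1) weight 3/64
  (Z=2, W=1, Y=1, X=0) weight 3/64
  (Z=2, W=2, Y=1, X=1) weight 1/32
  (Z=3, W=0, Y=1, X=1) weight 1/24
  (Z=3, W=1, Y=1, X=0) weight 1/24
  (Z=3, W=2, Y=1, X=1) weight 1/24
Group by X:
  weight(X=0) = 17/192
  weight(X=1) = 31/192
Total weight = 17/192 + 31/192 = 1/4
P(X=0 | obs) = 17/192 / 1/4 = 17/48
P(X=1 | obs) = 31/192 / 1/4 = 31/48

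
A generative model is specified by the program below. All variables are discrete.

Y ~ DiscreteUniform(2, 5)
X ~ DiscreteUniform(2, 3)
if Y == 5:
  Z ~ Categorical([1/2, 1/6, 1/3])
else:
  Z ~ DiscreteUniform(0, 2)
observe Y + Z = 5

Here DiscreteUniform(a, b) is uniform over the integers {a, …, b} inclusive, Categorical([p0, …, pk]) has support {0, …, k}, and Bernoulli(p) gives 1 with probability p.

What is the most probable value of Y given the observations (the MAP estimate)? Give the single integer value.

Enumerate traces; 6 have nonzero weight after conditioning:
  (Y=3, X=2, Z=2) weight 1/24
  (Y=3, X=3, Z=2) weight 1/24
  (Y=4, X=2, Z=1) weight 1/24
  (Y=4, X=3, Z=1) weight 1/24
  (Y=5, X=2, Z=0) weight 1/16
  (Y=5, X=3, Z=0) weight 1/16
Group by Y:
  weight(Y=3) = 1/12
  weight(Y=4) = 1/12
  weight(Y=5) = 1/8
Total weight = 1/12 + 1/12 + 1/8 = 7/24
P(Y=3 | obs) = 1/12 / 7/24 = 2/7
P(Y=4 | obs) = 1/12 / 7/24 = 2/7
P(Y=5 | obs) = 1/8 / 7/24 = 3/7
argmax = 5

argmax_v P(Y = v | obs) = 5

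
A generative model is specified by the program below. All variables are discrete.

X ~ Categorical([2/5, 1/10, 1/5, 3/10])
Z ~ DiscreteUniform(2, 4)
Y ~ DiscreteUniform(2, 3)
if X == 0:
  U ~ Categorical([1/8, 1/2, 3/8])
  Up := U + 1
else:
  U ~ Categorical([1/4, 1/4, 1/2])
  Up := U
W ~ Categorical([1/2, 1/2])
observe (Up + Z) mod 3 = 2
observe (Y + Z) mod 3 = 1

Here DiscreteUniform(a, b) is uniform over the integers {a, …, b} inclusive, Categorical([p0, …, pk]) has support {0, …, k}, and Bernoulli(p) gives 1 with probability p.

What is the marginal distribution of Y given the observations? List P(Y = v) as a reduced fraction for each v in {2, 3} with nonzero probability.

P(Y=2) = 3/5, P(Y=3) = 2/5

Enumerate traces; 16 have nonzero weight after conditioning:
  (X=0, Z=2, Y=2, U=2, W=0) weight 1/80
  (X=0, Z=2, Y=2, U=2, W=1) weight 1/80
  (X=0, Z=4, Y=3, U=0, W=0) weight 1/240
  (X=0, Z=4, Y=3, U=0, W=1) weight 1/240
  (X=1, Z=2, Y=2, U=0, W=0) weight 1/480
  (X=1, Z=2, Y=2, U=0, W=1) weight 1/480
  (X=1, Z=4, Y=3, U=1, W=0) weight 1/480
  (X=1, Z=4, Y=3, U=1, W=1) weight 1/480
  … 8 more
Group by Y:
  weight(Y=2) = 1/20
  weight(Y=3) = 1/30
Total weight = 1/20 + 1/30 = 1/12
P(Y=2 | obs) = 1/20 / 1/12 = 3/5
P(Y=3 | obs) = 1/30 / 1/12 = 2/5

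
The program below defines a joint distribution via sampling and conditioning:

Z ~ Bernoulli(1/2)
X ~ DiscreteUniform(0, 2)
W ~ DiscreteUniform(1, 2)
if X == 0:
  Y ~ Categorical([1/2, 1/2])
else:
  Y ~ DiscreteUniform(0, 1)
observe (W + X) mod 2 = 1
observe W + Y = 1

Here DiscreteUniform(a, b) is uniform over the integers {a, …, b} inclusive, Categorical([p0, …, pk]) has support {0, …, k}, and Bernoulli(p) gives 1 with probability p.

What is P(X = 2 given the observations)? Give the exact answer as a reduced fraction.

P(X = 2 | obs) = 1/2

Enumerate traces; 4 have nonzero weight after conditioning:
  (Z=0, X=0, W=1, Y=0) weight 1/24
  (Z=0, X=2, W=1, Y=0) weight 1/24
  (Z=1, X=0, W=1, Y=0) weight 1/24
  (Z=1, X=2, W=1, Y=0) weight 1/24
Group by X:
  weight(X=0) = 1/12
  weight(X=2) = 1/12
Total weight = 1/12 + 1/12 = 1/6
P(X=0 | obs) = 1/12 / 1/6 = 1/2
P(X=2 | obs) = 1/12 / 1/6 = 1/2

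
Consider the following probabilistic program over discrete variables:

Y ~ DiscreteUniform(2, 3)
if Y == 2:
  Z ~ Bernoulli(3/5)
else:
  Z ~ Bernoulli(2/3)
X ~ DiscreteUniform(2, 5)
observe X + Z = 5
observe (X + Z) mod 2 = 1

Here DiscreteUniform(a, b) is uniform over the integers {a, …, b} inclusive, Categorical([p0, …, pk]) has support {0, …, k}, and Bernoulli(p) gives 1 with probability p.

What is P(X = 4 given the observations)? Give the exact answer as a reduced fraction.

Enumerate traces; 4 have nonzero weight after conditioning:
  (Y=2, Z=0, X=5) weight 1/20
  (Y=2, Z=1, X=4) weight 3/40
  (Y=3, Z=0, X=5) weight 1/24
  (Y=3, Z=1, X=4) weight 1/12
Group by X:
  weight(X=4) = 19/120
  weight(X=5) = 11/120
Total weight = 19/120 + 11/120 = 1/4
P(X=4 | obs) = 19/120 / 1/4 = 19/30
P(X=5 | obs) = 11/120 / 1/4 = 11/30

P(X = 4 | obs) = 19/30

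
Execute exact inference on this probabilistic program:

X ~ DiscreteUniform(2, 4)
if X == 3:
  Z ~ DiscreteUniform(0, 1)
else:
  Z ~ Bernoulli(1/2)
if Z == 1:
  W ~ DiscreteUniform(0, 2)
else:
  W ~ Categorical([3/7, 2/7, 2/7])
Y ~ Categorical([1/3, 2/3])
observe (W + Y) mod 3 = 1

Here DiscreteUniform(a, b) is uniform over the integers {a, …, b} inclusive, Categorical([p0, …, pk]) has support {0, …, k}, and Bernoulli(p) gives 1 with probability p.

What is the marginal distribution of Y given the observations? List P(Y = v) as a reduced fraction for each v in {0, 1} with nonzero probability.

P(Y=0) = 13/45, P(Y=1) = 32/45

Enumerate traces; 12 have nonzero weight after conditioning:
  (X=2, Z=0, W=0, Y=1) weight 1/21
  (X=2, Z=0, W=1, Y=0) weight 1/63
  (X=2, Z=1, W=0, Y=1) weight 1/27
  (X=2, Z=1, W=1, Y=0) weight 1/54
  (X=3, Z=0, W=0, Y=1) weight 1/21
  (X=3, Z=0, W=1, Y=0) weight 1/63
  (X=3, Z=1, W=0, Y=1) weight 1/27
  (X=3, Z=1, W=1, Y=0) weight 1/54
  … 4 more
Group by Y:
  weight(Y=0) = 13/126
  weight(Y=1) = 16/63
Total weight = 13/126 + 16/63 = 5/14
P(Y=0 | obs) = 13/126 / 5/14 = 13/45
P(Y=1 | obs) = 16/63 / 5/14 = 32/45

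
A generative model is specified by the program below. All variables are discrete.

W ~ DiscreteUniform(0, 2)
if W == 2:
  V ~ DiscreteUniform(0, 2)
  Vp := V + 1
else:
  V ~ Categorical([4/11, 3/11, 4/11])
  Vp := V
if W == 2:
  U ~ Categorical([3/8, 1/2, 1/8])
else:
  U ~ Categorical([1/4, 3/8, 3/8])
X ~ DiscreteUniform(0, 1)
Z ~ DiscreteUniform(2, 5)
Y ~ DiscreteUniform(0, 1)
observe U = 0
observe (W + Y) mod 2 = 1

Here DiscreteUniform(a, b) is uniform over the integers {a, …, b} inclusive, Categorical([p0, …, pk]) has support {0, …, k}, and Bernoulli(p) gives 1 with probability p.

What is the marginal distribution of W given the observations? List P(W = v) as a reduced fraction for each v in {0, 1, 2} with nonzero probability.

P(W=0) = 2/7, P(W=1) = 2/7, P(W=2) = 3/7

Enumerate traces; 72 have nonzero weight after conditioning:
  (W=0, V=0, U=0, X=0, Z=2, Y=1) weight 1/528
  (W=0, V=0, U=0, X=0, Z=3, Y=1) weight 1/528
  (W=0, V=0, U=0, X=0, Z=4, Y=1) weight 1/528
  (W=0, V=0, U=0, X=0, Z=5, Y=1) weight 1/528
  (W=0, V=0, U=0, X=1, Z=2, Y=1) weight 1/528
  (W=0, V=0, U=0, X=1, Z=3, Y=1) weight 1/528
  (W=0, V=0, U=0, X=1, Z=4, Y=1) weight 1/528
  (W=0, V=0, U=0, X=1, Z=5, Y=1) weight 1/528
  (W=1, V=0, U=0, X=0, Z=2, Y=0) weight 1/528
  (W=2, V=0, U=0, X=0, Z=2, Y=1) weight 1/384
  … 62 more
Group by W:
  weight(W=0) = 1/24
  weight(W=1) = 1/24
  weight(W=2) = 1/16
Total weight = 1/24 + 1/24 + 1/16 = 7/48
P(W=0 | obs) = 1/24 / 7/48 = 2/7
P(W=1 | obs) = 1/24 / 7/48 = 2/7
P(W=2 | obs) = 1/16 / 7/48 = 3/7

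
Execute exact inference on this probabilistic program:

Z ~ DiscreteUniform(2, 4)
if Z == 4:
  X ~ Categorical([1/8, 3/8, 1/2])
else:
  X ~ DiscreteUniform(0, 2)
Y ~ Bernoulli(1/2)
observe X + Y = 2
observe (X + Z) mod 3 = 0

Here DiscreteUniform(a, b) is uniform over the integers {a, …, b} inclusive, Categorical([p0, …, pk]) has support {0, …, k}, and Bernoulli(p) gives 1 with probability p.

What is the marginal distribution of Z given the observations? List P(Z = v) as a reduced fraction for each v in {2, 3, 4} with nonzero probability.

Enumerate traces; 2 have nonzero weight after conditioning:
  (Z=2, X=1, Y=1) weight 1/18
  (Z=4, X=2, Y=0) weight 1/12
Group by Z:
  weight(Z=2) = 1/18
  weight(Z=4) = 1/12
Total weight = 1/18 + 1/12 = 5/36
P(Z=2 | obs) = 1/18 / 5/36 = 2/5
P(Z=4 | obs) = 1/12 / 5/36 = 3/5

P(Z=2) = 2/5, P(Z=4) = 3/5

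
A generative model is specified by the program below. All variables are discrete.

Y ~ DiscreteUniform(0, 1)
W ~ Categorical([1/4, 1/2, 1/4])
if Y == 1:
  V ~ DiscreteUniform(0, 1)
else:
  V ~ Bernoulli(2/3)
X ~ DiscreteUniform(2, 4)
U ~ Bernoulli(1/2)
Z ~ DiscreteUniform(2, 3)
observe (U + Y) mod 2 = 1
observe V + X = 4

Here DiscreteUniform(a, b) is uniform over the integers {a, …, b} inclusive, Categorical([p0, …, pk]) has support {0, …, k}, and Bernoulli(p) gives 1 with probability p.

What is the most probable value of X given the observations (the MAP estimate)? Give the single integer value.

Enumerate traces; 24 have nonzero weight after conditioning:
  (Y=0, W=0, V=0, X=4, U=1, Z=2) weight 1/288
  (Y=0, W=0, V=0, X=4, U=1, Z=3) weight 1/288
  (Y=0, W=0, V=1, X=3, U=1, Z=2) weight 1/144
  (Y=0, W=0, V=1, X=3, U=1, Z=3) weight 1/144
  (Y=0, W=1, V=0, X=4, U=1, Z=2) weight 1/144
  (Y=0, W=1, V=0, X=4, U=1, Z=3) weight 1/144
  (Y=0, W=1, V=1, X=3, U=1, Z=2) weight 1/72
  (Y=0, W=1, V=1, X=3, U=1, Z=3) weight 1/72
  … 16 more
Group by X:
  weight(X=3) = 7/72
  weight(X=4) = 5/72
Total weight = 7/72 + 5/72 = 1/6
P(X=3 | obs) = 7/72 / 1/6 = 7/12
P(X=4 | obs) = 5/72 / 1/6 = 5/12
argmax = 3

argmax_v P(X = v | obs) = 3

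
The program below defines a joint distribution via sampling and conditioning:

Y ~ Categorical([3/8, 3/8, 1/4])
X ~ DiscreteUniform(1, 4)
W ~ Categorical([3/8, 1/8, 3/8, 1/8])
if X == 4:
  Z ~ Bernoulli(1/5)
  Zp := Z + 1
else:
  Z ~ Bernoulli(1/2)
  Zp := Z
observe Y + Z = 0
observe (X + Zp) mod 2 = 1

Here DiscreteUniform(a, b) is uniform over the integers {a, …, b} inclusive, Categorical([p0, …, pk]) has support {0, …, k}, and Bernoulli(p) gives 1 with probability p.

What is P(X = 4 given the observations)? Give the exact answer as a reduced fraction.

P(X = 4 | obs) = 4/9

Enumerate traces; 12 have nonzero weight after conditioning:
  (Y=0, X=1, W=0, Z=0) weight 9/512
  (Y=0, X=1, W=1, Z=0) weight 3/512
  (Y=0, X=1, W=2, Z=0) weight 9/512
  (Y=0, X=1, W=3, Z=0) weight 3/512
  (Y=0, X=3, W=0, Z=0) weight 9/512
  (Y=0, X=3, W=1, Z=0) weight 3/512
  (Y=0, X=3, W=2, Z=0) weight 9/512
  (Y=0, X=3, W=3, Z=0) weight 3/512
  (Y=0, X=4, W=0, Z=0) weight 9/320
  … 3 more
Group by X:
  weight(X=1) = 3/64
  weight(X=3) = 3/64
  weight(X=4) = 3/40
Total weight = 3/64 + 3/64 + 3/40 = 27/160
P(X=1 | obs) = 3/64 / 27/160 = 5/18
P(X=3 | obs) = 3/64 / 27/160 = 5/18
P(X=4 | obs) = 3/40 / 27/160 = 4/9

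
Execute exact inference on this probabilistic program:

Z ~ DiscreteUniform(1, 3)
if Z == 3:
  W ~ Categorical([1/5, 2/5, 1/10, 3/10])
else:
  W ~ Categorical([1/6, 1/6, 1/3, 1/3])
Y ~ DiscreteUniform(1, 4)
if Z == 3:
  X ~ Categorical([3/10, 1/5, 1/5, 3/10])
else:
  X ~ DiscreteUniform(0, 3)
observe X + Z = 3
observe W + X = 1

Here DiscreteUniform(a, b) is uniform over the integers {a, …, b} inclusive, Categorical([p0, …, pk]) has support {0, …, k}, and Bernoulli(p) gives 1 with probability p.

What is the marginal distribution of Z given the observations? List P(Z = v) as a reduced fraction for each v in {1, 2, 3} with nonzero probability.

Enumerate traces; 8 have nonzero weight after conditioning:
  (Z=2, W=0, Y=1, X=1) weight 1/288
  (Z=2, W=0, Y=2, X=1) weight 1/288
  (Z=2, W=0, Y=3, X=1) weight 1/288
  (Z=2, W=0, Y=4, X=1) weight 1/288
  (Z=3, W=1, Y=1, X=0) weight 1/100
  (Z=3, W=1, Y=2, X=0) weight 1/100
  (Z=3, W=1, Y=3, X=0) weight 1/100
  (Z=3, W=1, Y=4, X=0) weight 1/100
Group by Z:
  weight(Z=2) = 1/72
  weight(Z=3) = 1/25
Total weight = 1/72 + 1/25 = 97/1800
P(Z=2 | obs) = 1/72 / 97/1800 = 25/97
P(Z=3 | obs) = 1/25 / 97/1800 = 72/97

P(Z=2) = 25/97, P(Z=3) = 72/97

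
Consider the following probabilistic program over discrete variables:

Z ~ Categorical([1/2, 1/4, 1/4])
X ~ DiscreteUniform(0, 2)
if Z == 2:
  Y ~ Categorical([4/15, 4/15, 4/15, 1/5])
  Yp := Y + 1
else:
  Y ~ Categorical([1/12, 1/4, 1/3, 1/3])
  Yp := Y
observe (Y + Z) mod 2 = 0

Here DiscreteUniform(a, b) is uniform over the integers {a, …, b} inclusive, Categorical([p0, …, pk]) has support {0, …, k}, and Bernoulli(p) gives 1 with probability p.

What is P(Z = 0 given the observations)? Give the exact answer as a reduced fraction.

Enumerate traces; 18 have nonzero weight after conditioning:
  (Z=0, X=0, Y=0) weight 1/72
  (Z=0, X=0, Y=2) weight 1/18
  (Z=0, X=1, Y=0) weight 1/72
  (Z=0, X=1, Y=2) weight 1/18
  (Z=0, X=2, Y=0) weight 1/72
  (Z=0, X=2, Y=2) weight 1/18
  (Z=1, X=0, Y=1) weight 1/48
  (Z=1, X=0, Y=3) weight 1/36
  (Z=2, X=0, Y=0) weight 1/45
  … 9 more
Group by Z:
  weight(Z=0) = 5/24
  weight(Z=1) = 7/48
  weight(Z=2) = 2/15
Total weight = 5/24 + 7/48 + 2/15 = 39/80
P(Z=0 | obs) = 5/24 / 39/80 = 50/117
P(Z=1 | obs) = 7/48 / 39/80 = 35/117
P(Z=2 | obs) = 2/15 / 39/80 = 32/117

P(Z = 0 | obs) = 50/117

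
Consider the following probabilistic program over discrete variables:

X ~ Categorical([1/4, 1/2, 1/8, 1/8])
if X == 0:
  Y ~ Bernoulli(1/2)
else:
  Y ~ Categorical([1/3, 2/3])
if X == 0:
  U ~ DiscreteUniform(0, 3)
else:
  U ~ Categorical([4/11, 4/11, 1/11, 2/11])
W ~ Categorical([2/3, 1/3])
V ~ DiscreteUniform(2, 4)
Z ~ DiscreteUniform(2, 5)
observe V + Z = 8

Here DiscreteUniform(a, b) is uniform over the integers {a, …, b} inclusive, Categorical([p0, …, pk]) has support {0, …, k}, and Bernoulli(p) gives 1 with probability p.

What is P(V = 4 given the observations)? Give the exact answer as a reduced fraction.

P(V = 4 | obs) = 1/2

Enumerate traces; 128 have nonzero weight after conditioning:
  (X=0, Y=0, U=0, W=0, V=3, Z=5) weight 1/576
  (X=0, Y=0, U=0, W=0, V=4, Z=4) weight 1/576
  (X=0, Y=0, U=0, W=1, V=3, Z=5) weight 1/1152
  (X=0, Y=0, U=0, W=1, V=4, Z=4) weight 1/1152
  (X=0, Y=0, U=1, W=0, V=3, Z=5) weight 1/576
  (X=0, Y=0, U=1, W=0, V=4, Z=4) weight 1/576
  (X=0, Y=0, U=1, W=1, V=3, Z=5) weight 1/1152
  (X=0, Y=0, U=1, W=1, V=4, Z=4) weight 1/1152
  … 120 more
Group by V:
  weight(V=3) = 1/12
  weight(V=4) = 1/12
Total weight = 1/12 + 1/12 = 1/6
P(V=3 | obs) = 1/12 / 1/6 = 1/2
P(V=4 | obs) = 1/12 / 1/6 = 1/2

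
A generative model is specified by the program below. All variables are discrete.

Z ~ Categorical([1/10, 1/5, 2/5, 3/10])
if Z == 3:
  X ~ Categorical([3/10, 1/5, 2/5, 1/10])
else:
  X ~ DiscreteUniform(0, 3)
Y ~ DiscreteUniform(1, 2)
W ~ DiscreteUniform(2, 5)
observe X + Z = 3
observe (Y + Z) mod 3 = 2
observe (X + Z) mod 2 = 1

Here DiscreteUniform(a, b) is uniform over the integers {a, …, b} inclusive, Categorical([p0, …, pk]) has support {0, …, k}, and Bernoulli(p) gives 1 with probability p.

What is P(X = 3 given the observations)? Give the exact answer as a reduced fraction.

P(X = 3 | obs) = 5/33

Enumerate traces; 12 have nonzero weight after conditioning:
  (Z=0, X=3, Y=2, W=2) weight 1/320
  (Z=0, X=3, Y=2, W=3) weight 1/320
  (Z=0, X=3, Y=2, W=4) weight 1/320
  (Z=0, X=3, Y=2, W=5) weight 1/320
  (Z=1, X=2, Y=1, W=2) weight 1/160
  (Z=1, X=2, Y=1, W=3) weight 1/160
  (Z=1, X=2, Y=1, W=4) weight 1/160
  (Z=1, X=2, Y=1, W=5) weight 1/160
  (Z=3, X=0, Y=2, W=2) weight 9/800
  … 3 more
Group by X:
  weight(X=0) = 9/200
  weight(X=2) = 1/40
  weight(X=3) = 1/80
Total weight = 9/200 + 1/40 + 1/80 = 33/400
P(X=0 | obs) = 9/200 / 33/400 = 6/11
P(X=2 | obs) = 1/40 / 33/400 = 10/33
P(X=3 | obs) = 1/80 / 33/400 = 5/33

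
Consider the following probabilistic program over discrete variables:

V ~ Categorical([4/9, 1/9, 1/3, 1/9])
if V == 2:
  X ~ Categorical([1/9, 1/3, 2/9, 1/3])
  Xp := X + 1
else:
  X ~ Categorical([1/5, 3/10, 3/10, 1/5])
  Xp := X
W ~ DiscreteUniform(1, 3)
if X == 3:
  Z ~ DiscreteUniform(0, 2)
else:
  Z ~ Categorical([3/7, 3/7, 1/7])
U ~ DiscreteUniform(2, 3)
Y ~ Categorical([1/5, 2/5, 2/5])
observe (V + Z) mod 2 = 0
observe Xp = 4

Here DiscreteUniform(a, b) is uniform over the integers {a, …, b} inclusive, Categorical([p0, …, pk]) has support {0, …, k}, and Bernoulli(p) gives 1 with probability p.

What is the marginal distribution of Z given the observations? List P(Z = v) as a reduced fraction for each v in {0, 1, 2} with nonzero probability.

Enumerate traces; 36 have nonzero weight after conditioning:
  (V=2, X=3, W=1, Z=0, U=2, Y=0) weight 1/810
  (V=2, X=3, W=1, Z=0, U=2, Y=1) weight 1/405
  (V=2, X=3, W=1, Z=0, U=2, Y=2) weight 1/405
  (V=2, X=3, W=1, Z=0, U=3, Y=0) weight 1/810
  (V=2, X=3, W=1, Z=0, U=3, Y=1) weight 1/405
  (V=2, X=3, W=1, Z=0, U=3, Y=2) weight 1/405
  (V=2, X=3, W=1, Z=2, U=2, Y=0) weight 1/810
  (V=2, X=3, W=1, Z=2, U=2, Y=1) weight 1/405
  … 28 more
Group by Z:
  weight(Z=0) = 1/27
  weight(Z=2) = 1/27
Total weight = 1/27 + 1/27 = 2/27
P(Z=0 | obs) = 1/27 / 2/27 = 1/2
P(Z=2 | obs) = 1/27 / 2/27 = 1/2

P(Z=0) = 1/2, P(Z=2) = 1/2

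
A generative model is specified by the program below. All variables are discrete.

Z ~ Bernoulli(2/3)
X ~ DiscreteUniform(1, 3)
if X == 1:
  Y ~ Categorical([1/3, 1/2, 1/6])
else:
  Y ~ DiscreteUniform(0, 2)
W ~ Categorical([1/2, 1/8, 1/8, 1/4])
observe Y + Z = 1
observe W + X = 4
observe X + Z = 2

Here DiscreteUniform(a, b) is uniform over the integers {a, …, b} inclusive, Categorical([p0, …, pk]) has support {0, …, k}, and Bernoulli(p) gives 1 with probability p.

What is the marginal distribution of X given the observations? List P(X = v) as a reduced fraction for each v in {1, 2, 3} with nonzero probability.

Enumerate traces; 2 have nonzero weight after conditioning:
  (Z=0, X=2, Y=1, W=2) weight 1/216
  (Z=1, X=1, Y=0, W=3) weight 1/54
Group by X:
  weight(X=1) = 1/54
  weight(X=2) = 1/216
Total weight = 1/54 + 1/216 = 5/216
P(X=1 | obs) = 1/54 / 5/216 = 4/5
P(X=2 | obs) = 1/216 / 5/216 = 1/5

P(X=1) = 4/5, P(X=2) = 1/5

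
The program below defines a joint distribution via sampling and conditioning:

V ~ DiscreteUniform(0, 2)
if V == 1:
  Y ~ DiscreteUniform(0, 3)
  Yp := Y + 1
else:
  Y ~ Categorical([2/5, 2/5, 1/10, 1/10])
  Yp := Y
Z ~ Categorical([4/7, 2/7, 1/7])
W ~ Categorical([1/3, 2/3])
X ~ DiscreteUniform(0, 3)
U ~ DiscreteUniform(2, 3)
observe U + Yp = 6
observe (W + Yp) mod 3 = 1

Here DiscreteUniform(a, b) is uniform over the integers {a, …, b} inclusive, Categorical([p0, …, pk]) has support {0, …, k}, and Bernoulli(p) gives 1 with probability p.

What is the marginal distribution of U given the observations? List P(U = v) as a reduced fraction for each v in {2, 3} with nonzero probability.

Enumerate traces; 48 have nonzero weight after conditioning:
  (V=0, Y=3, Z=0, W=1, X=0, U=3) weight 1/630
  (V=0, Y=3, Z=0, W=1, X=1, U=3) weight 1/630
  (V=0, Y=3, Z=0, W=1, X=2, U=3) weight 1/630
  (V=0, Y=3, Z=0, W=1, X=3, U=3) weight 1/630
  (V=0, Y=3, Z=1, W=1, X=0, U=3) weight 1/1260
  (V=0, Y=3, Z=1, W=1, X=1, U=3) weight 1/1260
  (V=0, Y=3, Z=1, W=1, X=2, U=3) weight 1/1260
  (V=0, Y=3, Z=1, W=1, X=3, U=3) weight 1/1260
  (V=1, Y=3, Z=0, W=0, X=0, U=2) weight 1/504
  … 39 more
Group by U:
  weight(U=2) = 1/72
  weight(U=3) = 1/20
Total weight = 1/72 + 1/20 = 23/360
P(U=2 | obs) = 1/72 / 23/360 = 5/23
P(U=3 | obs) = 1/20 / 23/360 = 18/23

P(U=2) = 5/23, P(U=3) = 18/23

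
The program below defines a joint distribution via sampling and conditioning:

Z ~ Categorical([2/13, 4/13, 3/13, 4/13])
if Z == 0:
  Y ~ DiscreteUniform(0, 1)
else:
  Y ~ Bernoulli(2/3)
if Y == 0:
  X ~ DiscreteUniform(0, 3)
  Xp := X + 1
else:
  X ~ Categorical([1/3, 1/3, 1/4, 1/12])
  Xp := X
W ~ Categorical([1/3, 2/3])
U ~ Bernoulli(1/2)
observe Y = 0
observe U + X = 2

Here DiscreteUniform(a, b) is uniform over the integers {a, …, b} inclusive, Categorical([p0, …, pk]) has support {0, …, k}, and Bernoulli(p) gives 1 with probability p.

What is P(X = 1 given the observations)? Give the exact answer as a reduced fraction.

P(X = 1 | obs) = 1/2

Enumerate traces; 16 have nonzero weight after conditioning:
  (Z=0, Y=0, X=1, W=0, U=1) weight 1/312
  (Z=0, Y=0, X=1, W=1, U=1) weight 1/156
  (Z=0, Y=0, X=2, W=0, U=0) weight 1/312
  (Z=0, Y=0, X=2, W=1, U=0) weight 1/156
  (Z=1, Y=0, X=1, W=0, U=1) weight 1/234
  (Z=1, Y=0, X=1, W=1, U=1) weight 1/117
  (Z=1, Y=0, X=2, W=0, U=0) weight 1/234
  (Z=1, Y=0, X=2, W=1, U=0) weight 1/117
  … 8 more
Group by X:
  weight(X=1) = 7/156
  weight(X=2) = 7/156
Total weight = 7/156 + 7/156 = 7/78
P(X=1 | obs) = 7/156 / 7/78 = 1/2
P(X=2 | obs) = 7/156 / 7/78 = 1/2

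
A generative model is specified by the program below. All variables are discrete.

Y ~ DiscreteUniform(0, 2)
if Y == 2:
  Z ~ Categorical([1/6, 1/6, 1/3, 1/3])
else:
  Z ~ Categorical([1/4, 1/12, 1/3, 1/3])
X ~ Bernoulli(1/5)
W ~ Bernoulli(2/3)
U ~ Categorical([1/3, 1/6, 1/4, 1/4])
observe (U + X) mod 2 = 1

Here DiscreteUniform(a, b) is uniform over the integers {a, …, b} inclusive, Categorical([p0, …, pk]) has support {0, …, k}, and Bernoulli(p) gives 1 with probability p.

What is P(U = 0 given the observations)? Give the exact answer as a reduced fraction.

P(U = 0 | obs) = 4/27

Enumerate traces; 96 have nonzero weight after conditioning:
  (Y=0, Z=0, X=0, W=0, U=1) weight 1/270
  (Y=0, Z=0, X=0, W=0, U=3) weight 1/180
  (Y=0, Z=0, X=0, W=1, U=1) weight 1/135
  (Y=0, Z=0, X=0, W=1, U=3) weight 1/90
  (Y=0, Z=0, X=1, W=0, U=0) weight 1/540
  (Y=0, Z=0, X=1, W=0, U=2) weight 1/720
  (Y=0, Z=0, X=1, W=1, U=0) weight 1/270
  (Y=0, Z=0, X=1, W=1, U=2) weight 1/360
  … 88 more
Group by U:
  weight(U=0) = 1/15
  weight(U=1) = 2/15
  weight(U=2) = 1/20
  weight(U=3) = 1/5
Total weight = 1/15 + 2/15 + 1/20 + 1/5 = 9/20
P(U=0 | obs) = 1/15 / 9/20 = 4/27
P(U=1 | obs) = 2/15 / 9/20 = 8/27
P(U=2 | obs) = 1/20 / 9/20 = 1/9
P(U=3 | obs) = 1/5 / 9/20 = 4/9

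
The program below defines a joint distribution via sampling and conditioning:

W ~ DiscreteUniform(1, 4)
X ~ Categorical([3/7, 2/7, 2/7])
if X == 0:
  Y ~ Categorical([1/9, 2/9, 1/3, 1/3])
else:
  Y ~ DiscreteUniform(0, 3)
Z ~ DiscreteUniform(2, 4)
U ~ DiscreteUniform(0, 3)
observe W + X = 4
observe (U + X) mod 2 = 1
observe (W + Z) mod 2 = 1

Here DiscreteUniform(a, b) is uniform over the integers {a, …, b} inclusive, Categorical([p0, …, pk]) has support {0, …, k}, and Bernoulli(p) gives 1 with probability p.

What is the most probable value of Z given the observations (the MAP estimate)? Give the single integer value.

argmax_v P(Z = v | obs) = 3

Enumerate traces; 32 have nonzero weight after conditioning:
  (W=2, X=2, Y=0, Z=3, U=1) weight 1/672
  (W=2, X=2, Y=0, Z=3, U=3) weight 1/672
  (W=2, X=2, Y=1, Z=3, U=1) weight 1/672
  (W=2, X=2, Y=1, Z=3, U=3) weight 1/672
  (W=2, X=2, Y=2, Z=3, U=1) weight 1/672
  (W=2, X=2, Y=2, Z=3, U=3) weight 1/672
  (W=2, X=2, Y=3, Z=3, U=1) weight 1/672
  (W=2, X=2, Y=3, Z=3, U=3) weight 1/672
  (W=3, X=1, Y=0, Z=2, U=0) weight 1/672
  (W=3, X=1, Y=0, Z=4, U=0) weight 1/672
  … 22 more
Group by Z:
  weight(Z=2) = 1/84
  weight(Z=3) = 5/168
  weight(Z=4) = 1/84
Total weight = 1/84 + 5/168 + 1/84 = 3/56
P(Z=2 | obs) = 1/84 / 3/56 = 2/9
P(Z=3 | obs) = 5/168 / 3/56 = 5/9
P(Z=4 | obs) = 1/84 / 3/56 = 2/9
argmax = 3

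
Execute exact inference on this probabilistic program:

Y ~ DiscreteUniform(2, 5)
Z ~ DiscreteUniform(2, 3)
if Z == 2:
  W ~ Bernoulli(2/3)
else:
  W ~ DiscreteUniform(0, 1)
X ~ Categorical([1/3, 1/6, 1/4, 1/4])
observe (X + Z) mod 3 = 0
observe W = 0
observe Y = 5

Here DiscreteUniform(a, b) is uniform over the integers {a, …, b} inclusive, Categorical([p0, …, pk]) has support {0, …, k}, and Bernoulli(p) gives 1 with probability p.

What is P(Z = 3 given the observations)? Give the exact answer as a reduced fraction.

Enumerate traces; 3 have nonzero weight after conditioning:
  (Y=5, Z=2, W=0, X=1) weight 1/144
  (Y=5, Z=3, W=0, X=0) weight 1/48
  (Y=5, Z=3, W=0, X=3) weight 1/64
Group by Z:
  weight(Z=2) = 1/144
  weight(Z=3) = 7/192
Total weight = 1/144 + 7/192 = 25/576
P(Z=2 | obs) = 1/144 / 25/576 = 4/25
P(Z=3 | obs) = 7/192 / 25/576 = 21/25

P(Z = 3 | obs) = 21/25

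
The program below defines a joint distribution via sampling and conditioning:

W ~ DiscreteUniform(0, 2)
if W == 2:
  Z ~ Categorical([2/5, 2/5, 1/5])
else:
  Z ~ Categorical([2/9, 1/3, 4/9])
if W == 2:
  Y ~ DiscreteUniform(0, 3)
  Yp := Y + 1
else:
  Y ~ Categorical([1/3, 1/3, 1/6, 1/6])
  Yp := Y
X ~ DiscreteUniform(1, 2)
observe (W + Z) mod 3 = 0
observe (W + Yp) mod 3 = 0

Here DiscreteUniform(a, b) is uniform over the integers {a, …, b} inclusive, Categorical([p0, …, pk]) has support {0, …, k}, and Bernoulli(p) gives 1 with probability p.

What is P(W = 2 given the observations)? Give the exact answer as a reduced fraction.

Enumerate traces; 10 have nonzero weight after conditioning:
  (W=0, Z=0, Y=0, X=1) weight 1/81
  (W=0, Z=0, Y=0, X=2) weight 1/81
  (W=0, Z=0, Y=3, X=1) weight 1/162
  (W=0, Z=0, Y=3, X=2) weight 1/162
  (W=1, Z=2, Y=2, X=1) weight 1/81
  (W=1, Z=2, Y=2, X=2) weight 1/81
  (W=2, Z=1, Y=0, X=1) weight 1/60
  (W=2, Z=1, Y=0, X=2) weight 1/60
  … 2 more
Group by W:
  weight(W=0) = 1/27
  weight(W=1) = 2/81
  weight(W=2) = 1/15
Total weight = 1/27 + 2/81 + 1/15 = 52/405
P(W=0 | obs) = 1/27 / 52/405 = 15/52
P(W=1 | obs) = 2/81 / 52/405 = 5/26
P(W=2 | obs) = 1/15 / 52/405 = 27/52

P(W = 2 | obs) = 27/52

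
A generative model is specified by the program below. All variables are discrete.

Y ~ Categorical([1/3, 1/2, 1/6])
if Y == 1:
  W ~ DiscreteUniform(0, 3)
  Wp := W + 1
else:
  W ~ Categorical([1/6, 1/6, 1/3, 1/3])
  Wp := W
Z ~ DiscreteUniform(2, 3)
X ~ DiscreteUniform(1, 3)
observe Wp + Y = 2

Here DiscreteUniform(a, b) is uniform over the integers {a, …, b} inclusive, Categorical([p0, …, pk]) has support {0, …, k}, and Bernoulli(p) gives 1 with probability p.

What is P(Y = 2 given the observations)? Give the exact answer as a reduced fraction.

P(Y = 2 | obs) = 2/19

Enumerate traces; 18 have nonzero weight after conditioning:
  (Y=0, W=2, Z=2, X=1) weight 1/54
  (Y=0, W=2, Z=2, X=2) weight 1/54
  (Y=0, W=2, Z=2, X=3) weight 1/54
  (Y=0, W=2, Z=3, X=1) weight 1/54
  (Y=0, W=2, Z=3, X=2) weight 1/54
  (Y=0, W=2, Z=3, X=3) weight 1/54
  (Y=1, W=0, Z=2, X=1) weight 1/48
  (Y=1, W=0, Z=2, X=2) weight 1/48
  (Y=2, W=0, Z=2, X=1) weight 1/216
  … 9 more
Group by Y:
  weight(Y=0) = 1/9
  weight(Y=1) = 1/8
  weight(Y=2) = 1/36
Total weight = 1/9 + 1/8 + 1/36 = 19/72
P(Y=0 | obs) = 1/9 / 19/72 = 8/19
P(Y=1 | obs) = 1/8 / 19/72 = 9/19
P(Y=2 | obs) = 1/36 / 19/72 = 2/19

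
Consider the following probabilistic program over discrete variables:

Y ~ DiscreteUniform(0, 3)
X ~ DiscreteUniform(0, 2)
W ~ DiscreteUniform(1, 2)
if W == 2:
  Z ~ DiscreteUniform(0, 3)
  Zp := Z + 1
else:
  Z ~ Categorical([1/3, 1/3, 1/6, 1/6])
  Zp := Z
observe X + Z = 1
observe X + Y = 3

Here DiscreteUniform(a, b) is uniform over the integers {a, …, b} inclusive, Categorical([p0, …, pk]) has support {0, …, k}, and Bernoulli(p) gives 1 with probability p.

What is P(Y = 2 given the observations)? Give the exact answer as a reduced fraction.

P(Y = 2 | obs) = 1/2

Enumerate traces; 4 have nonzero weight after conditioning:
  (Y=2, X=1, W=1, Z=0) weight 1/72
  (Y=2, X=1, W=2, Z=0) weight 1/96
  (Y=3, X=0, W=1, Z=1) weight 1/72
  (Y=3, X=0, W=2, Z=1) weight 1/96
Group by Y:
  weight(Y=2) = 7/288
  weight(Y=3) = 7/288
Total weight = 7/288 + 7/288 = 7/144
P(Y=2 | obs) = 7/288 / 7/144 = 1/2
P(Y=3 | obs) = 7/288 / 7/144 = 1/2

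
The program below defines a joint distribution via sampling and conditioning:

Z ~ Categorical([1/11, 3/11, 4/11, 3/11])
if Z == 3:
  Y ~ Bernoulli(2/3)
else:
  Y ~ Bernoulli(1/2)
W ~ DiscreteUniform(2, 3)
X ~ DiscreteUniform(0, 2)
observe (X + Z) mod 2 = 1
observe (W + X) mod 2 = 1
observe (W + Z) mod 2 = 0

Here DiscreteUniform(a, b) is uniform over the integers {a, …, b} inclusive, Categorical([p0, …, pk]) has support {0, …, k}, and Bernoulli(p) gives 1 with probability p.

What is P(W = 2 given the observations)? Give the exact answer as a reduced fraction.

P(W = 2 | obs) = 5/17

Enumerate traces; 12 have nonzero weight after conditioning:
  (Z=0, Y=0, W=2, X=1) weight 1/132
  (Z=0, Y=1, W=2, X=1) weight 1/132
  (Z=1, Y=0, W=3, X=0) weight 1/44
  (Z=1, Y=0, W=3, X=2) weight 1/44
  (Z=1, Y=1, W=3, X=0) weight 1/44
  (Z=1, Y=1, W=3, X=2) weight 1/44
  (Z=2, Y=0, W=2, X=1) weight 1/33
  (Z=2, Y=1, W=2, X=1) weight 1/33
  … 4 more
Group by W:
  weight(W=2) = 5/66
  weight(W=3) = 2/11
Total weight = 5/66 + 2/11 = 17/66
P(W=2 | obs) = 5/66 / 17/66 = 5/17
P(W=3 | obs) = 2/11 / 17/66 = 12/17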